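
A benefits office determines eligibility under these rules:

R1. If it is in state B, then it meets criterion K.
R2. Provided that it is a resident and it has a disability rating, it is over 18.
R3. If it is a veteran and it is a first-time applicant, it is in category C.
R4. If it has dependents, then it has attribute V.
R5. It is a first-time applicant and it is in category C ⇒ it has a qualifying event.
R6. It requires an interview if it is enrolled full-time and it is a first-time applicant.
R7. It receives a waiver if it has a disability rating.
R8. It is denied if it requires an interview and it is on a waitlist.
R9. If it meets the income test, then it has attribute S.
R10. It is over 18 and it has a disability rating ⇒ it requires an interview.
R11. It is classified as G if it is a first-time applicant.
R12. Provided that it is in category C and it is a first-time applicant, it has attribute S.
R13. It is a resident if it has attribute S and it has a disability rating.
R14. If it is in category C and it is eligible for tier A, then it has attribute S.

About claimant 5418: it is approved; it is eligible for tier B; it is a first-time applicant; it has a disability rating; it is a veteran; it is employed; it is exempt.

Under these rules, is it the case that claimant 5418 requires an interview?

By R3 (it is a veteran, it is a first-time applicant): it is in category C.
By R12 (it is in category C, it is a first-time applicant): it has attribute S.
By R13 (it has attribute S, it has a disability rating): it is a resident.
By R2 (it is a resident, it has a disability rating): it is over 18.
By R10 (it is over 18, it has a disability rating): it requires an interview.

Yes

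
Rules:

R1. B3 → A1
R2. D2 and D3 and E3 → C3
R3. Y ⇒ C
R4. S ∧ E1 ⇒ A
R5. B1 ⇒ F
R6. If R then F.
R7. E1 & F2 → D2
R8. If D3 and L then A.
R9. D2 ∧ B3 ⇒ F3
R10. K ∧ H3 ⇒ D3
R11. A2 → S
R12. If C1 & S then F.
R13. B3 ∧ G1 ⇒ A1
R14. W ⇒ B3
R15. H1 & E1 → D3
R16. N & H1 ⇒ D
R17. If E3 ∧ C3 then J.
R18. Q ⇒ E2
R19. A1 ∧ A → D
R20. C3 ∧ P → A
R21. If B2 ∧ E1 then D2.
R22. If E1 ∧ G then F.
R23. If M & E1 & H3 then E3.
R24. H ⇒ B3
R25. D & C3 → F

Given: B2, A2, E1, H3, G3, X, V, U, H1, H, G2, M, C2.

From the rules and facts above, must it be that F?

Yes

S  (by R11: A2)
D3  (by R15: H1, E1)
D2  (by R21: B2, E1)
E3  (by R23: M, E1, H3)
B3  (by R24: H)
A1  (by R1: B3)
C3  (by R2: D2, D3, E3)
A  (by R4: S, E1)
D  (by R19: A1, A)
F  (by R25: D, C3)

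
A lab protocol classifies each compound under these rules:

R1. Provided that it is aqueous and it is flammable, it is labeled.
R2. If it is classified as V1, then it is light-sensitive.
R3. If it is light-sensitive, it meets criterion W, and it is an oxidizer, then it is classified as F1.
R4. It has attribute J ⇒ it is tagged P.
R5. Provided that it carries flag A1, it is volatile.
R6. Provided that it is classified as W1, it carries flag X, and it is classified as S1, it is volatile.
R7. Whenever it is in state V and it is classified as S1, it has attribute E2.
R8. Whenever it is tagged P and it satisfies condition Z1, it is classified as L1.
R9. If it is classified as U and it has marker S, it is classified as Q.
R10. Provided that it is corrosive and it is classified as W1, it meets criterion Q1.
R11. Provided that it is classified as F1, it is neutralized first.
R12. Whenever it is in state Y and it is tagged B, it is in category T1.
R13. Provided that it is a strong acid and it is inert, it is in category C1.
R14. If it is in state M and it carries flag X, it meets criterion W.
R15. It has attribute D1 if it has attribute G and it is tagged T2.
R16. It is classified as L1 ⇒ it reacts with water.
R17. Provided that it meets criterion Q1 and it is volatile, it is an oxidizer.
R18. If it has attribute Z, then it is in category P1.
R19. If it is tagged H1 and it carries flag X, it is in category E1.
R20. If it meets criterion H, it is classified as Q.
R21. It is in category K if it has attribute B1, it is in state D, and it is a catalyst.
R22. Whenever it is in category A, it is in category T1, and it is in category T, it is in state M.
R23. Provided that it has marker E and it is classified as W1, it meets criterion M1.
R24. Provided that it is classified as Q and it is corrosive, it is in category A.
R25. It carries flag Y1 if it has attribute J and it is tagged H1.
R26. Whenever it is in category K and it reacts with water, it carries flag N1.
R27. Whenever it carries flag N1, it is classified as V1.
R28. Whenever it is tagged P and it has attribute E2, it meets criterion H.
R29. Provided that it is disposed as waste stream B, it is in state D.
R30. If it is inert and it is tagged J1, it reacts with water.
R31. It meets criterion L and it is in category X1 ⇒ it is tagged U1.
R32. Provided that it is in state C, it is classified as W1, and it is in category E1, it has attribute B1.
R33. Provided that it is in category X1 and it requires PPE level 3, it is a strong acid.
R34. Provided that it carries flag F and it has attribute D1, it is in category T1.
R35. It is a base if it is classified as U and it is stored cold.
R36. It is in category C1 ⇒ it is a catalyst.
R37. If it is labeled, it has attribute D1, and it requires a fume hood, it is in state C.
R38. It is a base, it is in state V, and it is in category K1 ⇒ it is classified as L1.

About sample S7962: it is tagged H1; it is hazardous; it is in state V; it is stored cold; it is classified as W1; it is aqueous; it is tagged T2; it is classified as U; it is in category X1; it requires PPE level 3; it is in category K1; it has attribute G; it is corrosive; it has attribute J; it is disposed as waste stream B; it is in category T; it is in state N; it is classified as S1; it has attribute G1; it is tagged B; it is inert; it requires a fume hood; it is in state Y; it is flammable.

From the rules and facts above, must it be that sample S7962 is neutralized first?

Forward chaining from the given facts derives: is labeled, is tagged P, has attribute E2, meets criterion Q1, is in category T1, has attribute D1, carries flag Y1, meets criterion H, is in state D, is a strong acid, is a base, is in state C, is classified as L1, is in category C1, reacts with water, is classified as Q, is in category A, is a catalyst, is in state M.
The only rule concluding "it is neutralized first" is R11, which needs "it is classified as F1"; that is never established.

No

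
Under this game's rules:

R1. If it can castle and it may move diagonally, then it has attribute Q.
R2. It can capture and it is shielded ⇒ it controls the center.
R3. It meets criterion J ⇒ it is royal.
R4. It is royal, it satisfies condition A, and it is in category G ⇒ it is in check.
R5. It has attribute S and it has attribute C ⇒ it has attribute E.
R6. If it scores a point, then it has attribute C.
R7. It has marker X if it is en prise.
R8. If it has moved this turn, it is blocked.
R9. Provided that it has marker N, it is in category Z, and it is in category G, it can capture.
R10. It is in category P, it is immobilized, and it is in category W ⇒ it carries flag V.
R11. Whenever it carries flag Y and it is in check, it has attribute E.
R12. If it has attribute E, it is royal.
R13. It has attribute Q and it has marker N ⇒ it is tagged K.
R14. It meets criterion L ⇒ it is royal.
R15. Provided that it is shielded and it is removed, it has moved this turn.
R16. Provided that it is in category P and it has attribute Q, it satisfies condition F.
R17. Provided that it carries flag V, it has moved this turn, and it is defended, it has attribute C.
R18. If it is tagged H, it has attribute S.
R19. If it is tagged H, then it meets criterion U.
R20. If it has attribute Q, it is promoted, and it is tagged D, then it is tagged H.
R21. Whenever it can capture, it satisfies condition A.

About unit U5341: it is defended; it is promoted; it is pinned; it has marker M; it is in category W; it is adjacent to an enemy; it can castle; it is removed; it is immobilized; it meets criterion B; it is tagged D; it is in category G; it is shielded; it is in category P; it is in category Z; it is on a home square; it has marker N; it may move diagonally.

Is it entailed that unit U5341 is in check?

Yes

By R1 (it can castle, it may move diagonally): it has attribute Q.
By R9 (it has marker N, it is in category Z, it is in category G): it can capture.
By R10 (it is in category P, it is immobilized, it is in category W): it carries flag V.
By R15 (it is shielded, it is removed): it has moved this turn.
By R17 (it carries flag V, it has moved this turn, it is defended): it has attribute C.
By R20 (it has attribute Q, it is promoted, it is tagged D): it is tagged H.
By R21 (it can capture): it satisfies condition A.
By R18 (it is tagged H): it has attribute S.
By R5 (it has attribute S, it has attribute C): it has attribute E.
By R12 (it has attribute E): it is royal.
By R4 (it is royal, it satisfies condition A, it is in category G): it is in check.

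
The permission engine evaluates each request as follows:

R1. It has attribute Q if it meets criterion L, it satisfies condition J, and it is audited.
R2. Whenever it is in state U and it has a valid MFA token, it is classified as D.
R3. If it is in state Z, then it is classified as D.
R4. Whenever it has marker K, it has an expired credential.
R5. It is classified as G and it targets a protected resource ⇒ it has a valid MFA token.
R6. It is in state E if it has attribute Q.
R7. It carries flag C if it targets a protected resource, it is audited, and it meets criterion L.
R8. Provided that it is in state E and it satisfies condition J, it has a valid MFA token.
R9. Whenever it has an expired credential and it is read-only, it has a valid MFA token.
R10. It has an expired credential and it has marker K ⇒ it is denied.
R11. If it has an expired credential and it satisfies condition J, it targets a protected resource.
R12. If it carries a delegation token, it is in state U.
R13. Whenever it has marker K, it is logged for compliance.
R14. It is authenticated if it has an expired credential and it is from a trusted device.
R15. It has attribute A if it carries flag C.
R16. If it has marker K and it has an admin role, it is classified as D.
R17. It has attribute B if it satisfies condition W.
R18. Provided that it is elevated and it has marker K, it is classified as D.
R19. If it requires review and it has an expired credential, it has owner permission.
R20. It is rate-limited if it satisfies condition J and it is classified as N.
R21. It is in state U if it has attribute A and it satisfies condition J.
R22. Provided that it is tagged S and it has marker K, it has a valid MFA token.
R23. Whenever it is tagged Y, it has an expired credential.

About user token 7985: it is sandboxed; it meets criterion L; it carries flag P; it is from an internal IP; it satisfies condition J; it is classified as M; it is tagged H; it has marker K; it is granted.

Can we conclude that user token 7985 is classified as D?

No

Forward chaining from the given facts derives: has an expired credential, is denied, targets a protected resource, is logged for compliance.
Rules concluding "it is classified as D": R2 needs "it is in state U"; R3 needs "it is in state Z"; R16 needs "it has an admin role"; R18 needs "it is elevated" — none of these are established.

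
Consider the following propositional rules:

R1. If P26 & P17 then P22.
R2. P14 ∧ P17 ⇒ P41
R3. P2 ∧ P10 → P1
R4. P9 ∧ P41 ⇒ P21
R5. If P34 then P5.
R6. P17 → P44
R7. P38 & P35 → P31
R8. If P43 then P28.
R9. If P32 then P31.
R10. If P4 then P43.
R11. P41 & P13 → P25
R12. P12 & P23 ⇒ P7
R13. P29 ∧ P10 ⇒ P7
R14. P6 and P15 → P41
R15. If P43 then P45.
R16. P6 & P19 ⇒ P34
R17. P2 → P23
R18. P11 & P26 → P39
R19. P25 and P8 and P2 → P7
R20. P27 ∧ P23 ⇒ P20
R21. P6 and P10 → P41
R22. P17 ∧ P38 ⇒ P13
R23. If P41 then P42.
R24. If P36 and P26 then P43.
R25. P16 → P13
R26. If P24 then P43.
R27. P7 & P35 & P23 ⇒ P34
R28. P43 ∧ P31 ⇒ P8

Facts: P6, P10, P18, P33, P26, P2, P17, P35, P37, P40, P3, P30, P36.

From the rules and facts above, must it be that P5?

No

Forward chaining from the given facts derives: P22, P1, P44, P23, P41, P42, P43, P28, P45.
The only rule concluding P5 is R5, which needs P34; that is never established.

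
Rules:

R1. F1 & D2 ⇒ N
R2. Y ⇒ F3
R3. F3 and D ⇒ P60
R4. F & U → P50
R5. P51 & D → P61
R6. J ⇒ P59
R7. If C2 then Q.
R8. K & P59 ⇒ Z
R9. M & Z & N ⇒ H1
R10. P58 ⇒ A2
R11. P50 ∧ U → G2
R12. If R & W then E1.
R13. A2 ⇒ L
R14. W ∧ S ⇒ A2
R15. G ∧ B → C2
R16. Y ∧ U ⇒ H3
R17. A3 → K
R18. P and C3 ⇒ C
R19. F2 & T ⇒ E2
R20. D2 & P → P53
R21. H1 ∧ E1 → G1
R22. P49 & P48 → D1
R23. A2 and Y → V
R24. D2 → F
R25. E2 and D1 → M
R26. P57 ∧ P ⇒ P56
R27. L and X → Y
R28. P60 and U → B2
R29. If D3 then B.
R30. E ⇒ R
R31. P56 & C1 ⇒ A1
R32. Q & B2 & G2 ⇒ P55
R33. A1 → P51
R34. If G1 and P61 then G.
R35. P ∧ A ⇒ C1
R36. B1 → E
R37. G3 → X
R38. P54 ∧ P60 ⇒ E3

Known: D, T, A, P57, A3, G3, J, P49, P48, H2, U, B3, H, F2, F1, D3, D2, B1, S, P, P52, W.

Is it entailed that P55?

Yes

N  (by R1: F1, D2)
P59  (by R6: J)
A2  (by R14: W, S)
K  (by R17: A3)
E2  (by R19: F2, T)
D1  (by R22: P49, P48)
F  (by R24: D2)
M  (by R25: E2, D1)
P56  (by R26: P57, P)
B  (by R29: D3)
C1  (by R35: P, A)
E  (by R36: B1)
X  (by R37: G3)
P50  (by R4: F, U)
Z  (by R8: K, P59)
H1  (by R9: M, Z, N)
G2  (by R11: P50, U)
L  (by R13: A2)
Y  (by R27: L, X)
R  (by R30: E)
A1  (by R31: P56, C1)
P51  (by R33: A1)
F3  (by R2: Y)
P60  (by R3: F3, D)
P61  (by R5: P51, D)
E1  (by R12: R, W)
G1  (by R21: H1, E1)
B2  (by R28: P60, U)
G  (by R34: G1, P61)
C2  (by R15: G, B)
Q  (by R7: C2)
P55  (by R32: Q, B2, G2)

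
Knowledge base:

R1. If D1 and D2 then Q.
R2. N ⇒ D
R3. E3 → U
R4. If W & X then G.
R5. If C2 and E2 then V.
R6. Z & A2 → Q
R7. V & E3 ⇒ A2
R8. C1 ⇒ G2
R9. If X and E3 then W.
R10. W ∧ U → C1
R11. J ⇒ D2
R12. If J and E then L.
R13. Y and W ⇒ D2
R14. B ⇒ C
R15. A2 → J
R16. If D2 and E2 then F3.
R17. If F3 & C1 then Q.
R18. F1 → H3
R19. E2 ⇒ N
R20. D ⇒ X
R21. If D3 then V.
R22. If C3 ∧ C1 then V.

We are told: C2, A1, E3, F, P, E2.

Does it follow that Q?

Yes

U  (by R3: E3)
V  (by R5: C2, E2)
A2  (by R7: V, E3)
J  (by R15: A2)
N  (by R19: E2)
D  (by R2: N)
D2  (by R11: J)
F3  (by R16: D2, E2)
X  (by R20: D)
W  (by R9: X, E3)
C1  (by R10: W, U)
Q  (by R17: F3, C1)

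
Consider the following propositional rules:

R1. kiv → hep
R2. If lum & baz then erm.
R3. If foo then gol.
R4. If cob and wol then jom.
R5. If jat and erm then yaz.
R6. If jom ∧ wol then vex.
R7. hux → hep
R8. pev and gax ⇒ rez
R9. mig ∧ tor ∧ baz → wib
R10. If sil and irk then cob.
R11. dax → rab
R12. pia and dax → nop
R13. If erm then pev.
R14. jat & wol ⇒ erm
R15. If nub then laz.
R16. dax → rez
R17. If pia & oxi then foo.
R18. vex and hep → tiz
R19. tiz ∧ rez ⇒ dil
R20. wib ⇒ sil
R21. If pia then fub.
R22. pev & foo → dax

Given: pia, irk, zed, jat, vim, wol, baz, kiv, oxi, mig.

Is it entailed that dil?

No

Forward chaining from the given facts derives: hep, erm, foo, fub, gol, yaz, pev, dax, rab, nop, rez.
The only rule concluding dil is R19, which needs tiz; that is never established.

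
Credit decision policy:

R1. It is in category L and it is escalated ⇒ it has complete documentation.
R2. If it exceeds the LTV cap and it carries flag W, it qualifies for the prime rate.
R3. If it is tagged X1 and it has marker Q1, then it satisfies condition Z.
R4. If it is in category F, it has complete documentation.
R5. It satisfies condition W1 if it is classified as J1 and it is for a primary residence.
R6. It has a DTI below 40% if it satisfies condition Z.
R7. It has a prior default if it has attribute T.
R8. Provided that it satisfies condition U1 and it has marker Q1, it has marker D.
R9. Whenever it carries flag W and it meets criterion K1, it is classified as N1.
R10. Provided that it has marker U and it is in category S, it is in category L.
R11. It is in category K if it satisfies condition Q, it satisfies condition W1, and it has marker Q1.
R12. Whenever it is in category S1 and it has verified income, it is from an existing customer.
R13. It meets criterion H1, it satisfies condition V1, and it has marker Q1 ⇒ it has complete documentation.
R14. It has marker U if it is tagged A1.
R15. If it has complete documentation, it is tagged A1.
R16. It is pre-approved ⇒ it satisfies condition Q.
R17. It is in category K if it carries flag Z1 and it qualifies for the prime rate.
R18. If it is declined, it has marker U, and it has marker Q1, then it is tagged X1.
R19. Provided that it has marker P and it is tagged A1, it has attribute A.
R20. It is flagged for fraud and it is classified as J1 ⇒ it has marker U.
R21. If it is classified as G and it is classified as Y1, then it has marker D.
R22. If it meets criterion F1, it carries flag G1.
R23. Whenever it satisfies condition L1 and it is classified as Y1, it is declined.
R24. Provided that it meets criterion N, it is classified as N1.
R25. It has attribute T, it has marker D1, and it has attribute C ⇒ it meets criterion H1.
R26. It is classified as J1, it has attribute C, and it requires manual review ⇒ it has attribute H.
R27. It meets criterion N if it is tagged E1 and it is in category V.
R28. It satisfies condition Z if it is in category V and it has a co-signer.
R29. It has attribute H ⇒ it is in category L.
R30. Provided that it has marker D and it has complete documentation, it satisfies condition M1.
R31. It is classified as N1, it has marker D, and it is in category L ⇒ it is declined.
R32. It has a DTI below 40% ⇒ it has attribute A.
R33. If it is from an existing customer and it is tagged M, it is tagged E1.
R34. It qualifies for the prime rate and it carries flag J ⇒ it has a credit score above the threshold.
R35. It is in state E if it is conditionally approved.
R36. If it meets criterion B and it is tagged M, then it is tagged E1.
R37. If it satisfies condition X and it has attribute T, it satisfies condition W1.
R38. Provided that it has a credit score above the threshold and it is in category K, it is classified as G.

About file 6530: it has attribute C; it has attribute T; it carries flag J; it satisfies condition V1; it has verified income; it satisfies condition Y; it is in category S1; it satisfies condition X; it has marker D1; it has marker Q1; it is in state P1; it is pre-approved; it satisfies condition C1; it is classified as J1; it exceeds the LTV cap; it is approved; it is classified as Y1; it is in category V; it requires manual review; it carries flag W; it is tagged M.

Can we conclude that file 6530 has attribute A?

Yes

By R2 (it exceeds the LTV cap, it carries flag W): it qualifies for the prime rate.
By R12 (it is in category S1, it has verified income): it is from an existing customer.
By R16 (it is pre-approved): it satisfies condition Q.
By R25 (it has attribute T, it has marker D1, it has attribute C): it meets criterion H1.
By R26 (it is classified as J1, it has attribute C, it requires manual review): it has attribute H.
By R29 (it has attribute H): it is in category L.
By R33 (it is from an existing customer, it is tagged M): it is tagged E1.
By R34 (it qualifies for the prime rate, it carries flag J): it has a credit score above the threshold.
By R37 (it satisfies condition X, it has attribute T): it satisfies condition W1.
By R11 (it satisfies condition Q, it satisfies condition W1, it has marker Q1): it is in category K.
By R13 (it meets criterion H1, it satisfies condition V1, it has marker Q1): it has complete documentation.
By R15 (it has complete documentation): it is tagged A1.
By R27 (it is tagged E1, it is in category V): it meets criterion N.
By R38 (it has a credit score above the threshold, it is in category K): it is classified as G.
By R14 (it is tagged A1): it has marker U.
By R21 (it is classified as G, it is classified as Y1): it has marker D.
By R24 (it meets criterion N): it is classified as N1.
By R31 (it is classified as N1, it has marker D, it is in category L): it is declined.
By R18 (it is declined, it has marker U, it has marker Q1): it is tagged X1.
By R3 (it is tagged X1, it has marker Q1): it satisfies condition Z.
By R6 (it satisfies condition Z): it has a DTI below 40%.
By R32 (it has a DTI below 40%): it has attribute A.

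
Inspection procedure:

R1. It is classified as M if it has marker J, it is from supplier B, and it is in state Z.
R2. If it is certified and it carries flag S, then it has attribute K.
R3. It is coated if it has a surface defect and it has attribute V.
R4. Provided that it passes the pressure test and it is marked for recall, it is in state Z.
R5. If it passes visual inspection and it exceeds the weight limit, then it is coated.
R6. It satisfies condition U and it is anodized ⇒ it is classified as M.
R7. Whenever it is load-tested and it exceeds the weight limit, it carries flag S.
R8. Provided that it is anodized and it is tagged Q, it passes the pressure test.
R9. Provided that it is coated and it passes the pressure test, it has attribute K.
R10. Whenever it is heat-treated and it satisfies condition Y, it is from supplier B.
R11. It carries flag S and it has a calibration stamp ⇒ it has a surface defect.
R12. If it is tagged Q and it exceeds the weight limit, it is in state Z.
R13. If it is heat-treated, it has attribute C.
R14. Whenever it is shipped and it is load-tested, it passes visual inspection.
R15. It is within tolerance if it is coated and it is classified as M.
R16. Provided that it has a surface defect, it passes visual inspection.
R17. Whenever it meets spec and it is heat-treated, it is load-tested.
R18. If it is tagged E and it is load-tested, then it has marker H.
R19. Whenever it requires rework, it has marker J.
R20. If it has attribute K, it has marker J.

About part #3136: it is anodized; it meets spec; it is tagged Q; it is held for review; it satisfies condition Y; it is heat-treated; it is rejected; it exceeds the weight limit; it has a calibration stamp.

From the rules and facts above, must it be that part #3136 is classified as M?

By R8 (it is anodized, it is tagged Q): it passes the pressure test.
By R10 (it is heat-treated, it satisfies condition Y): it is from supplier B.
By R12 (it is tagged Q, it exceeds the weight limit): it is in state Z.
By R17 (it meets spec, it is heat-treated): it is load-tested.
By R7 (it is load-tested, it exceeds the weight limit): it carries flag S.
By R11 (it carries flag S, it has a calibration stamp): it has a surface defect.
By R16 (it has a surface defect): it passes visual inspection.
By R5 (it passes visual inspection, it exceeds the weight limit): it is coated.
By R9 (it is coated, it passes the pressure test): it has attribute K.
By R20 (it has attribute K): it has marker J.
By R1 (it has marker J, it is from supplier B, it is in state Z): it is classified as M.

Yes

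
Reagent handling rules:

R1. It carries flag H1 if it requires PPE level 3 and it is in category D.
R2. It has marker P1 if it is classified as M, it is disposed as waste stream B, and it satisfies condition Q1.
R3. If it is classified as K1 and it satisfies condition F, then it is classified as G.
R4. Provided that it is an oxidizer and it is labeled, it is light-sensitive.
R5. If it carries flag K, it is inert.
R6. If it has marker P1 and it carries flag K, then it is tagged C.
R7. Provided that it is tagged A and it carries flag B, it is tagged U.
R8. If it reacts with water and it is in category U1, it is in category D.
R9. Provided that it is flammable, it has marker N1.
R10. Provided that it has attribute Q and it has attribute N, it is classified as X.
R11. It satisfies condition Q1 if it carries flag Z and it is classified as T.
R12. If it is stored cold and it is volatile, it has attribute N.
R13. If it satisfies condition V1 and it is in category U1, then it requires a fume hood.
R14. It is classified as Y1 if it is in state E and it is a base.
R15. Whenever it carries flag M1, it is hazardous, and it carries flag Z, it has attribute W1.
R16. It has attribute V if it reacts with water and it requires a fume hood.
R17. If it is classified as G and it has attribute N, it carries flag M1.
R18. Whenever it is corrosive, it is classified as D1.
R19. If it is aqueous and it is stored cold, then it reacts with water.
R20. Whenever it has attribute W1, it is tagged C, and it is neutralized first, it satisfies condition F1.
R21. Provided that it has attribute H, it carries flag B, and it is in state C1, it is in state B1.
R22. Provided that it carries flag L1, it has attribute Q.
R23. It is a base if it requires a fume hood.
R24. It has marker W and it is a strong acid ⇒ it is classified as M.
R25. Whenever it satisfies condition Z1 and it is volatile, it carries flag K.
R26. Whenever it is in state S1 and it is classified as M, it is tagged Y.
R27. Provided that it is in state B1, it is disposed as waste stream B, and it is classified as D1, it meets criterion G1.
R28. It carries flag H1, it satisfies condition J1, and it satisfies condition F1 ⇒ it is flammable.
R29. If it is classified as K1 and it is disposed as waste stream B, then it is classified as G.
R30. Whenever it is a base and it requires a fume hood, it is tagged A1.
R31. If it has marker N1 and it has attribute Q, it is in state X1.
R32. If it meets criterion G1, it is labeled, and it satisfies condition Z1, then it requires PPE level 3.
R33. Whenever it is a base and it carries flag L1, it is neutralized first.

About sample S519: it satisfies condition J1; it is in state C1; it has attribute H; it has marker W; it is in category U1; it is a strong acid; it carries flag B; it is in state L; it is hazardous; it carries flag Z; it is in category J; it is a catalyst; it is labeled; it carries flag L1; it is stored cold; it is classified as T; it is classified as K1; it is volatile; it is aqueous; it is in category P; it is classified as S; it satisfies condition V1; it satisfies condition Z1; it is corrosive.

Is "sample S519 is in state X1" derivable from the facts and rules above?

Forward chaining from the given facts derives: satisfies condition Q1, has attribute N, requires a fume hood, is classified as D1, reacts with water, is in state B1, has attribute Q, is a base, is classified as M, carries flag K, is tagged A1, is neutralized first, is inert, is in category D, is classified as X, has attribute V.
The only rule concluding "it is in state X1" is R31, which needs "it has marker N1"; that is never established.

No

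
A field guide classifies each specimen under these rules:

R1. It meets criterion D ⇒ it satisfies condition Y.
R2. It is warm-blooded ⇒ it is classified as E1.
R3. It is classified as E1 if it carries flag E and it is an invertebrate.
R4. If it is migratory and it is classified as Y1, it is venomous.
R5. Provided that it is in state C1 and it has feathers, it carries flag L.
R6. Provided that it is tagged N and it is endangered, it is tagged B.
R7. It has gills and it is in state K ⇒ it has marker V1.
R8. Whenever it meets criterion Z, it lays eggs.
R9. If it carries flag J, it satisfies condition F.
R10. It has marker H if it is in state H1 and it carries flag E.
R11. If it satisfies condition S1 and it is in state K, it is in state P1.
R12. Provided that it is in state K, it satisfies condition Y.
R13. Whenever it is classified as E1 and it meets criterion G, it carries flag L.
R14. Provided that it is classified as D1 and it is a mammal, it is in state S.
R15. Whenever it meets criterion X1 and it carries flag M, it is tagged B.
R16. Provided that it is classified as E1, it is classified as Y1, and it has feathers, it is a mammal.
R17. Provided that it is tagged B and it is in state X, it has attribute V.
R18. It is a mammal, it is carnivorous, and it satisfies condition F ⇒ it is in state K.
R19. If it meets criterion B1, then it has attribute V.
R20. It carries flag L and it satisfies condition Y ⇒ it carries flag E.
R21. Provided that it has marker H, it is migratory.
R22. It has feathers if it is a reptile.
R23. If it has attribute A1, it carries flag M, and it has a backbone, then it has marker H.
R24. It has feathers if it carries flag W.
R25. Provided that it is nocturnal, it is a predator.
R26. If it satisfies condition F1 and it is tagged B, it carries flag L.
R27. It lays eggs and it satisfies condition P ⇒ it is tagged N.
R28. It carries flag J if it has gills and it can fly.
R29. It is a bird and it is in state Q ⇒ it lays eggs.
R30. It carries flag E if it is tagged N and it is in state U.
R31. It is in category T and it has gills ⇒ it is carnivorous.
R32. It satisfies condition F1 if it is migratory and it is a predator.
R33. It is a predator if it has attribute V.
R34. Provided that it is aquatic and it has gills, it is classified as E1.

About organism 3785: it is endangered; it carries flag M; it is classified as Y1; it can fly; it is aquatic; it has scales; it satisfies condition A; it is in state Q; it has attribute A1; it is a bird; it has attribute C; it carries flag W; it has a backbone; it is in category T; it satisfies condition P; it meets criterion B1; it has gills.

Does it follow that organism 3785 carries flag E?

Yes

By R19 (it meets criterion B1): it has attribute V.
By R23 (it has attribute A1, it carries flag M, it has a backbone): it has marker H.
By R24 (it carries flag W): it has feathers.
By R28 (it has gills, it can fly): it carries flag J.
By R29 (it is a bird, it is in state Q): it lays eggs.
By R31 (it is in category T, it has gills): it is carnivorous.
By R33 (it has attribute V): it is a predator.
By R34 (it is aquatic, it has gills): it is classified as E1.
By R9 (it carries flag J): it satisfies condition F.
By R16 (it is classified as E1, it is classified as Y1, it has feathers): it is a mammal.
By R18 (it is a mammal, it is carnivorous, it satisfies condition F): it is in state K.
By R21 (it has marker H): it is migratory.
By R27 (it lays eggs, it satisfies condition P): it is tagged N.
By R32 (it is migratory, it is a predator): it satisfies condition F1.
By R6 (it is tagged N, it is endangered): it is tagged B.
By R12 (it is in state K): it satisfies condition Y.
By R26 (it satisfies condition F1, it is tagged B): it carries flag L.
By R20 (it carries flag L, it satisfies condition Y): it carries flag E.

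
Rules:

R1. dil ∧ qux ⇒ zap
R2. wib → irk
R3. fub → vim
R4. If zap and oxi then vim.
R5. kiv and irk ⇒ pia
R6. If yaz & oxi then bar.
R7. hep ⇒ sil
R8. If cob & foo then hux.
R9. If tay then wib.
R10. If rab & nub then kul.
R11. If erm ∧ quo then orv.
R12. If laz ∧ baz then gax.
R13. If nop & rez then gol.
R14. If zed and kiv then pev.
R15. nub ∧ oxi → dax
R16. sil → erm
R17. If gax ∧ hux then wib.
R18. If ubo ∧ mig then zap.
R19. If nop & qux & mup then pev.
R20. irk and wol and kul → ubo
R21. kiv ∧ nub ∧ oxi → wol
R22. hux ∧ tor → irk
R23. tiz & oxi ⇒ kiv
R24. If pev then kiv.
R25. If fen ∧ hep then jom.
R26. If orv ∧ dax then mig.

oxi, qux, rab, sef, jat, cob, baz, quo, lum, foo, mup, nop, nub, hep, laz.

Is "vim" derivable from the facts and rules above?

Yes

sil  (by R7: hep)
hux  (by R8: cob, foo)
kul  (by R10: rab, nub)
gax  (by R12: laz, baz)
dax  (by R15: nub, oxi)
erm  (by R16: sil)
wib  (by R17: gax, hux)
pev  (by R19: nop, qux, mup)
kiv  (by R24: pev)
irk  (by R2: wib)
orv  (by R11: erm, quo)
wol  (by R21: kiv, nub, oxi)
mig  (by R26: orv, dax)
ubo  (by R20: irk, wol, kul)
zap  (by R18: ubo, mig)
vim  (by R4: zap, oxi)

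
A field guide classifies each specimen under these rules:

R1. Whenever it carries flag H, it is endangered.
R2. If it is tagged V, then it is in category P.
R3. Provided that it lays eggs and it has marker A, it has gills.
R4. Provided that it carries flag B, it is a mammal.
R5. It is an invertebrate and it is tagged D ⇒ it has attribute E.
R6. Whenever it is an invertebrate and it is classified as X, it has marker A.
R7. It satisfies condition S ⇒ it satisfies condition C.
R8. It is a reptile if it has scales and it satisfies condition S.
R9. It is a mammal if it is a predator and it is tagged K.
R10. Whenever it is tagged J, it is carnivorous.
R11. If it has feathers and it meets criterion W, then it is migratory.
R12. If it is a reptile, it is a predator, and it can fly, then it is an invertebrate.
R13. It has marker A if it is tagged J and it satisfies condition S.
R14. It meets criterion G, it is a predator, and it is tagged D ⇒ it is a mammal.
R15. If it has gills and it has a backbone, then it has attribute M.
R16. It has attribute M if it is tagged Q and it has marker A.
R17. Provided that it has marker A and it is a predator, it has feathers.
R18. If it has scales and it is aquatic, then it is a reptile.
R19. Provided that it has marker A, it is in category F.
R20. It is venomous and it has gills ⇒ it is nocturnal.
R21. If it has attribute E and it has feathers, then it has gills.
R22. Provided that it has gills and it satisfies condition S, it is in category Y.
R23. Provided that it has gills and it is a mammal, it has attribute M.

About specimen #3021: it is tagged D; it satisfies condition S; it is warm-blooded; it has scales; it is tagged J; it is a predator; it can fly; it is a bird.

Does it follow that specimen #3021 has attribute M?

Forward chaining from the given facts derives: satisfies condition C, is a reptile, is carnivorous, is an invertebrate, has marker A, has feathers, is in category F, has attribute E, has gills, is in category Y.
Rules concluding "it has attribute M": R15 needs "it has a backbone"; R16 needs "it is tagged Q"; R23 needs "it is a mammal" — none of these are established.

No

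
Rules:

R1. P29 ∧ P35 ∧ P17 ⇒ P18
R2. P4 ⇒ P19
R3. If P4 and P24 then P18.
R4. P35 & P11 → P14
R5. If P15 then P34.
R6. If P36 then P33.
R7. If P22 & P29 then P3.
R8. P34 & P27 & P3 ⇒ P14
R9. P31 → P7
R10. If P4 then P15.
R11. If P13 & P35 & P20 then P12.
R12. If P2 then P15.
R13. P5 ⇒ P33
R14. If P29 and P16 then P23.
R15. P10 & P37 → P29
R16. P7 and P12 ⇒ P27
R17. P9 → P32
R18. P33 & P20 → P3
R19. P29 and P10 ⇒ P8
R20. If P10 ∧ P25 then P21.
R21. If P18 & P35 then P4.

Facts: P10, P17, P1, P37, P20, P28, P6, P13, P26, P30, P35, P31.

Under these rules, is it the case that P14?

No

Forward chaining from the given facts derives: P7, P12, P29, P27, P8, P18, P4, P19, P15, P34.
Rules concluding P14: R4 needs P11; R8 needs P3 — none of these are established.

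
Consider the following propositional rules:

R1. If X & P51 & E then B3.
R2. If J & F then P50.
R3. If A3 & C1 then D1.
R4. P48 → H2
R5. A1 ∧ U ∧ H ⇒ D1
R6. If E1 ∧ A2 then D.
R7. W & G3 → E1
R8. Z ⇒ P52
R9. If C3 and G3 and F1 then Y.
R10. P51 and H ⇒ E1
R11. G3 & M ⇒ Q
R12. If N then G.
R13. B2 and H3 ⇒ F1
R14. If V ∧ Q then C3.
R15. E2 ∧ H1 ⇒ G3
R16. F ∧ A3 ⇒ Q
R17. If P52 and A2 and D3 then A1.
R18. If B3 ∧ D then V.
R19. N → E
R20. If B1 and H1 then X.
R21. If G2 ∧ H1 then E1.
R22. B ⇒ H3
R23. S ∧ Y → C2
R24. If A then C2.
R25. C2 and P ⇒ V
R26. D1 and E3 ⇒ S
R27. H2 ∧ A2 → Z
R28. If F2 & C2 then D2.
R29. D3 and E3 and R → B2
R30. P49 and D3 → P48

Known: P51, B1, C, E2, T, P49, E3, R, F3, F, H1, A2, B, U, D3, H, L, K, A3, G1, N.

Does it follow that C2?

Yes

E1  (by R10: P51, H)
G3  (by R15: E2, H1)
Q  (by R16: F, A3)
E  (by R19: N)
X  (by R20: B1, H1)
H3  (by R22: B)
B2  (by R29: D3, E3, R)
P48  (by R30: P49, D3)
B3  (by R1: X, P51, E)
H2  (by R4: P48)
D  (by R6: E1, A2)
F1  (by R13: B2, H3)
V  (by R18: B3, D)
Z  (by R27: H2, A2)
P52  (by R8: Z)
C3  (by R14: V, Q)
A1  (by R17: P52, A2, D3)
D1  (by R5: A1, U, H)
Y  (by R9: C3, G3, F1)
S  (by R26: D1, E3)
C2  (by R23: S, Y)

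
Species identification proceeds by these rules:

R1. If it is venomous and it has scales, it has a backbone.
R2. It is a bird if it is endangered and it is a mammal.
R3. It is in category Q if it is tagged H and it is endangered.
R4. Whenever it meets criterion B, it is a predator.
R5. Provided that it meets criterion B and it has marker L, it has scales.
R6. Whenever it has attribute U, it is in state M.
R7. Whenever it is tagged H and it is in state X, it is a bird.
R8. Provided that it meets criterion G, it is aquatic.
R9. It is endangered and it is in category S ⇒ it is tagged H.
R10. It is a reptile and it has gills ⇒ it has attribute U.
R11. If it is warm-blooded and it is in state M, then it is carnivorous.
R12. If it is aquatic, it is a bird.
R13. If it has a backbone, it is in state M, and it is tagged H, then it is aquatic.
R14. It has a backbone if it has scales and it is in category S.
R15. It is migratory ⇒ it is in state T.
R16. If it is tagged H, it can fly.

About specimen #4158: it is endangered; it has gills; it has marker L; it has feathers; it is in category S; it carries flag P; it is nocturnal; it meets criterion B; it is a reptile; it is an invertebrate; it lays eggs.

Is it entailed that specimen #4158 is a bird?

Yes

By R5 (it meets criterion B, it has marker L): it has scales.
By R9 (it is endangered, it is in category S): it is tagged H.
By R10 (it is a reptile, it has gills): it has attribute U.
By R14 (it has scales, it is in category S): it has a backbone.
By R6 (it has attribute U): it is in state M.
By R13 (it has a backbone, it is in state M, it is tagged H): it is aquatic.
By R12 (it is aquatic): it is a bird.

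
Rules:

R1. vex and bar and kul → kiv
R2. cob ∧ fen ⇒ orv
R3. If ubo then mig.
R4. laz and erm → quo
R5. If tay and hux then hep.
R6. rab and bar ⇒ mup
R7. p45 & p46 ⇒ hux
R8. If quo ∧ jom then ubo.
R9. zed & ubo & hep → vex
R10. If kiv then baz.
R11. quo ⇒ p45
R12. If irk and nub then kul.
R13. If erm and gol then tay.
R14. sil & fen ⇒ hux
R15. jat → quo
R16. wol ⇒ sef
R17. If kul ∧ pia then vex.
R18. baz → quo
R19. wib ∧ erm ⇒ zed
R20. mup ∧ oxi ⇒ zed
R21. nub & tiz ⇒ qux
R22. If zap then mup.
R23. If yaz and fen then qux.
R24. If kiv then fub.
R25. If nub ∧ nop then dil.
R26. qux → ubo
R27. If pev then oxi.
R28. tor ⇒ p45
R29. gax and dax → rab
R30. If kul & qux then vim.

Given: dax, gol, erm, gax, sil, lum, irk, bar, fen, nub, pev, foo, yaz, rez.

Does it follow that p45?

kul  (by R12: irk, nub)
tay  (by R13: erm, gol)
hux  (by R14: sil, fen)
qux  (by R23: yaz, fen)
ubo  (by R26: qux)
oxi  (by R27: pev)
rab  (by R29: gax, dax)
hep  (by R5: tay, hux)
mup  (by R6: rab, bar)
zed  (by R20: mup, oxi)
vex  (by R9: zed, ubo, hep)
kiv  (by R1: vex, bar, kul)
baz  (by R10: kiv)
quo  (by R18: baz)
p45  (by R11: quo)

Yes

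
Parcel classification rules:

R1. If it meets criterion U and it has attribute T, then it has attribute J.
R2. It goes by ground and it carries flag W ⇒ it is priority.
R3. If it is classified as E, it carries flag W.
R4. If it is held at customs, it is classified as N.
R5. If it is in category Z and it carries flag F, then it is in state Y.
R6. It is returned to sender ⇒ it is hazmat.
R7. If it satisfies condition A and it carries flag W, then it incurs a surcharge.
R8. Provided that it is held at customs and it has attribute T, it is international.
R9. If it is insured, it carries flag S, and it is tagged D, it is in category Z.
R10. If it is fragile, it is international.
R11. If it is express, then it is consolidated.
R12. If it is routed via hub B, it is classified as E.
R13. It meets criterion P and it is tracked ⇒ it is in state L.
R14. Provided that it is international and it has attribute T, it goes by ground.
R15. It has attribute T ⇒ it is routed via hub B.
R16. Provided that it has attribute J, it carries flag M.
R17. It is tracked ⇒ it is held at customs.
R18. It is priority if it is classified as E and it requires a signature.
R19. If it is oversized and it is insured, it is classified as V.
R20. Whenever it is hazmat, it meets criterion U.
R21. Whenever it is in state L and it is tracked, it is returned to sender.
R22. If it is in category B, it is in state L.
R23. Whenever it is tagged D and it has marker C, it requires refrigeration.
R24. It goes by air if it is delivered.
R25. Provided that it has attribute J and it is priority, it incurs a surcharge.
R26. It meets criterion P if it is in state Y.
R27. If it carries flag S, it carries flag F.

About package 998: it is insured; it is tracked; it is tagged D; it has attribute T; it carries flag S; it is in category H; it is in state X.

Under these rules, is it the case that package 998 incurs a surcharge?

Yes

By R9 (it is insured, it carries flag S, it is tagged D): it is in category Z.
By R15 (it has attribute T): it is routed via hub B.
By R17 (it is tracked): it is held at customs.
By R27 (it carries flag S): it carries flag F.
By R5 (it is in category Z, it carries flag F): it is in state Y.
By R8 (it is held at customs, it has attribute T): it is international.
By R12 (it is routed via hub B): it is classified as E.
By R14 (it is international, it has attribute T): it goes by ground.
By R26 (it is in state Y): it meets criterion P.
By R3 (it is classified as E): it carries flag W.
By R13 (it meets criterion P, it is tracked): it is in state L.
By R21 (it is in state L, it is tracked): it is returned to sender.
By R2 (it goes by ground, it carries flag W): it is priority.
By R6 (it is returned to sender): it is hazmat.
By R20 (it is hazmat): it meets criterion U.
By R1 (it meets criterion U, it has attribute T): it has attribute J.
By R25 (it has attribute J, it is priority): it incurs a surcharge.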